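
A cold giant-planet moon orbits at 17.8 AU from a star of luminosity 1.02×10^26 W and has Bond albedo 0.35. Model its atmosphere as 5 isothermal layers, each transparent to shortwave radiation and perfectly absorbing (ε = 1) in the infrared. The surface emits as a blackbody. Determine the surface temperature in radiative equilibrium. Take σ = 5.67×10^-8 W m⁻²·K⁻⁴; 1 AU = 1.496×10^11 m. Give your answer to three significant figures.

66.6 kelvin

Orbital distance: d = 17.8 AU = 2.663×10^12 m.
S = L/(4πd²) = 1.145 W m⁻².
Top-of-atmosphere balance: σT_e⁴ = S(1−α)/4 = 0.1860 W m⁻² → T_e = 42.56 K.
Layer-by-layer balance gives σT_s⁴ = (N+1)σT_e⁴, so T_s = 6^¼·42.56 = 66.61 K.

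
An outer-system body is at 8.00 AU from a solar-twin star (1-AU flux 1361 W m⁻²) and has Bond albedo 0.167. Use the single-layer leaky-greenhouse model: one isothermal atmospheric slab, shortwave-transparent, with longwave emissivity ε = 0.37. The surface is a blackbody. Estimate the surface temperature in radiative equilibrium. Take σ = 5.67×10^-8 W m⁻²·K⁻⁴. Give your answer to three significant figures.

Irradiance scales as 1/d², so S = 1361 W m⁻² × (1/8.00)² = 21.27 W m⁻².
At the top of the atmosphere, σT_e⁴ = S(1−α)/4 = 4.429 W m⁻², giving T_e = 94.01 K.
For a single slab of emissivity ε, T_s⁴ = 2T_e⁴/(2−ε); thus T_s = 94.01·(1.227)^(1/4) = 98.94 K.

98.9 K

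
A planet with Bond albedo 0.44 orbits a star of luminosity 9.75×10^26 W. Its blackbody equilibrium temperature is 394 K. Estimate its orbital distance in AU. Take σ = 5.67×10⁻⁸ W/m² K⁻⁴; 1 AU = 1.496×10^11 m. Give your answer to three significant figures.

Required flux: S = 4σT⁴/(1−α) = 9760 W/m².
S = L/(4πd²) → d = √(L/4πS) = √(9.75×10^26/(4π·9760)) = 8.916×10^10 m = 0.5960 AU.

0.596 AU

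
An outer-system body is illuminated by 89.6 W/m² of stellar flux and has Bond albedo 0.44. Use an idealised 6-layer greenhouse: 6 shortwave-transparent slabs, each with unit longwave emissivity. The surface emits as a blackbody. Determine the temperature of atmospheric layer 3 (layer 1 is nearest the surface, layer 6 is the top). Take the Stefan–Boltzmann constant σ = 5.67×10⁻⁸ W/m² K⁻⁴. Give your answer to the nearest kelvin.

172 K

The effective emission temperature is T_e = [S(1−α)/(4σ)]^¼ = 122.0 K.
In the N-layer model, layer k (counted from the surface) has T_k = (N+1−k)^(1/4)·T_e.
T_3 = (4)^(1/4)·122.0 = 172.5 K.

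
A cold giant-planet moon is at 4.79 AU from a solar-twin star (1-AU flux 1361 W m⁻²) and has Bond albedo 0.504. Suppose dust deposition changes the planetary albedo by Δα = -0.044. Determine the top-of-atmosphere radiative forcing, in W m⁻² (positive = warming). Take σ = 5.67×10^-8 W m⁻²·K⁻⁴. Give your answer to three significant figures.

0.652 W m⁻²

Flux at the orbit: S = 1361/(4.79)² = 59.32 W m⁻².
The change in absorbed flux is Δ[S(1−α)/4] = −SΔα/4 = 0.6525 W m⁻².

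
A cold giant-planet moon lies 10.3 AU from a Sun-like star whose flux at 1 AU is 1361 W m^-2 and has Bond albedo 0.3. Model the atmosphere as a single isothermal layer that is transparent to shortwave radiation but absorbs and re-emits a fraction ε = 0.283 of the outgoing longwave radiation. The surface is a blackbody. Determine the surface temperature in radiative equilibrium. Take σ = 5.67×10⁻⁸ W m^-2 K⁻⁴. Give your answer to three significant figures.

82.4 K

Irradiance scales as 1/d², so S = 1361 W m^-2 × (1/10.3)² = 12.83 W m^-2.
The planet radiates to space at T_e = [S(1−α)/(4σ)]^(1/4) = 79.32 K.
The surface balance (absorbed SW + ε·downward IR = σT_s⁴) with T_a⁴ = T_s⁴/2 reduces to T_s = T_e·[2/(2−ε)]^¼ = 82.41 K.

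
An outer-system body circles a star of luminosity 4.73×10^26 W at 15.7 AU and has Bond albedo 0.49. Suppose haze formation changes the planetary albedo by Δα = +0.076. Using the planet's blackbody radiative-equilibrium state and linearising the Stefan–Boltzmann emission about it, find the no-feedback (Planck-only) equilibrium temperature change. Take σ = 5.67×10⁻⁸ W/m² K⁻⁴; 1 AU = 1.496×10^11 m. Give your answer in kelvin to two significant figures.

-2.3 K

d = 15.7 × 1.496×10^11 m = 2.349×10^12 m.
Flux at the orbit: S = L/(4πd²) = 4.73×10^26/(4π·(2.35×10^12)²) = 6.823 W/m².
Unperturbed T_e = [6.823·(1−0.49)/(4σ)]^¼ = 62.59 K.
TOA radiative forcing: ΔF = −S·Δα/4 = −6.823·(+0.076)/4 = -0.1296 W/m².
Planck response: λ_P = 4σT_e³ = 4·5.67×10⁻⁸·(62.59)³ = 0.05560 W/m²/K.
ΔT₀ = ΔF/λ_P = -0.1296/0.05560 = -2.33 K.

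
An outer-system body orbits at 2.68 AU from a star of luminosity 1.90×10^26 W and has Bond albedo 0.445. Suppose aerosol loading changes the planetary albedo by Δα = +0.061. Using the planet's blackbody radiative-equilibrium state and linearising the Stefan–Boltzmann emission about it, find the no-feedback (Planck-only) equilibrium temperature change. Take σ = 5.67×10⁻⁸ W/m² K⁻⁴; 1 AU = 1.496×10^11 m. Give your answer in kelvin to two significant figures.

-3.4 K

d = 2.68 × 1.496×10^11 m = 4.009×10^11 m.
S = L/(4πd²) = 94.06 W/m².
The baseline emission temperature is T_e = 123.2 K.
ΔF = −(S/4)Δα = −(94.06/4)×(+0.061) = -1.434 W/m².
Linearising σT⁴ gives d(σT⁴)/dT = 4σT_e³ = 0.4238 W/m² per K.
So ΔT₀ = -1.434/0.4238 = -3.38 K.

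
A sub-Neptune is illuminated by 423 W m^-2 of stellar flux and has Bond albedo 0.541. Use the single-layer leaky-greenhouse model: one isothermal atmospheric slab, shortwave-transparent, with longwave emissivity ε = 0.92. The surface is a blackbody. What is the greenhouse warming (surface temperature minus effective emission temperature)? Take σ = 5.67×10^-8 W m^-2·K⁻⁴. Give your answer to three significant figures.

Effective emission temperature (TOA balance): σT_e⁴ = S(1−α)/4 = 48.54 W m^-2 → T_e = 171.1 K.
The surface balance (absorbed SW + ε·downward IR = σT_s⁴) with T_a⁴ = T_s⁴/2 reduces to T_s = T_e·[2/(2−ε)]^¼ = 199.5 K.
The atmosphere warms the surface by 28.49 K.

28.5 K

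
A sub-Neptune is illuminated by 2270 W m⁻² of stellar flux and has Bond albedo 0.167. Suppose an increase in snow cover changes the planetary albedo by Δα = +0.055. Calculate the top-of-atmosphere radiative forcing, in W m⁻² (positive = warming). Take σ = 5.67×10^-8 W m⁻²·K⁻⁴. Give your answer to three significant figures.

ΔF = −(S/4)Δα = −(2270/4)×(+0.055) = -31.21 W m⁻².

-31.2 W m⁻²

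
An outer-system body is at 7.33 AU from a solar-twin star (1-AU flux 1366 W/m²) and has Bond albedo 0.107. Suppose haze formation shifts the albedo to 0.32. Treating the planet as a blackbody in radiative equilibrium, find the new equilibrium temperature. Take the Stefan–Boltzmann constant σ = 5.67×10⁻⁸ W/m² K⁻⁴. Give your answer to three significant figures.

Irradiance scales as 1/d², so S = 1366 W/m² × (1/7.33)² = 25.42 W/m².
With the new albedo, S(1−α₂)/4 = 4.322 W/m², so T₂ = 93.44 K.

93.4 K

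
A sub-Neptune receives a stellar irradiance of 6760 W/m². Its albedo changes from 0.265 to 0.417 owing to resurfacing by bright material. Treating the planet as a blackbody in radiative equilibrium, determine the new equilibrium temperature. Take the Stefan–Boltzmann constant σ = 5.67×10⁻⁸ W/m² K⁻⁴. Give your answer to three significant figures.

363 kelvin

With the new albedo, S(1−α₂)/4 = 985.3 W/m², so T₂ = 363.1 K.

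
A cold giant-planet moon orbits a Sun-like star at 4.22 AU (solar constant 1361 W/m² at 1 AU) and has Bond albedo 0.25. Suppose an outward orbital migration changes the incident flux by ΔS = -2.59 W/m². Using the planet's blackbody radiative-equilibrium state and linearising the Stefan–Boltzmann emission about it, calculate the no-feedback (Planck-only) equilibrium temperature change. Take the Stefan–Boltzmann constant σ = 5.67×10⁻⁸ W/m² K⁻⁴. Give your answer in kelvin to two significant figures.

-1.1 kelvin

Irradiance scales as 1/d², so S = 1361 W/m² × (1/4.22)² = 76.42 W/m².
Unperturbed T_e = [76.42·(1−0.25)/(4σ)]^¼ = 126.1 K.
ΔF = Δ[S(1−α)]/4 = (1−0.25)·-2.59/4 = -0.4856 W/m².
Linearising σT⁴ gives d(σT⁴)/dT = 4σT_e³ = 0.4546 W/m² per K.
ΔT₀ = ΔF/λ_P = -0.4856/0.4546 = -1.07 K.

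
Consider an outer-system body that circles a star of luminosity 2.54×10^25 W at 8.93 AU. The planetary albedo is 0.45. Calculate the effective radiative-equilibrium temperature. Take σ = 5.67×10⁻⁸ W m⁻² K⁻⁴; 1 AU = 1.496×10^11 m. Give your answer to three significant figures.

d = 8.93 × 1.496×10^11 m = 1.336×10^12 m.
Flux at the orbit: S = L/(4πd²) = 2.54×10^25/(4π·(1.34×10^12)²) = 1.133 W m⁻².
The planet absorbs (1−α)S over its disc πR² and re-emits over 4πR², so the mean absorbed flux is (1−0.45)·1.133/4 = 0.1557 W m⁻².
In equilibrium σT⁴ equals this, so T = 40.71 K.

40.7 K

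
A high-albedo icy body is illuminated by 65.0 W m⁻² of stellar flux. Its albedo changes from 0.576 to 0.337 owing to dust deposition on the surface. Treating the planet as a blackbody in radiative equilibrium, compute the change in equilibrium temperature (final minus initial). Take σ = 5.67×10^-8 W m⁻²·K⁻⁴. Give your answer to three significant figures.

12.4 K

Before: T₁ = [65.00·0.424/(4σ)]^(1/4) = 105.0 K.
Final:   T₂ = [S(1−0.337)/(4σ)]^(1/4) = 117.4 K.
Change: 117.4 − 105.0 = 12.41 K.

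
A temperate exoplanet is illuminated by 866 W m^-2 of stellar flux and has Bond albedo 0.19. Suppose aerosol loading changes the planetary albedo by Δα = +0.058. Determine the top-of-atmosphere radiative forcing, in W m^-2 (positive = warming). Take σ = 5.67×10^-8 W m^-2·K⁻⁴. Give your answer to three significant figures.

-12.6 W m^-2

TOA radiative forcing: ΔF = −S·Δα/4 = −866.0·(+0.058)/4 = -12.56 W m^-2.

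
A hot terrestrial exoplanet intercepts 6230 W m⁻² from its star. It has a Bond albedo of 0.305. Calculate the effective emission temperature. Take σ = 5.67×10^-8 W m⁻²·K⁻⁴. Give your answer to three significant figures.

372 K

The planet absorbs (1−α)S over its disc πR² and re-emits over 4πR², so the mean absorbed flux is (1−0.305)·6230/4 = 1082 W m⁻².
In equilibrium σT⁴ equals this, so T = 371.7 K.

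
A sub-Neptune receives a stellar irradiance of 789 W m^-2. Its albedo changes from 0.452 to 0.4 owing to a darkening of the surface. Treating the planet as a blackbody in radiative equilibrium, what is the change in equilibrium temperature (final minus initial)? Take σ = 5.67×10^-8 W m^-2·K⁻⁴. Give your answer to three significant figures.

Before: T₁ = [789.0·0.548/(4σ)]^(1/4) = 209.0 K.
Final:   T₂ = [S(1−0.4)/(4σ)]^(1/4) = 213.7 K.
ΔT = T₂ − T₁ = 4.790 K.

4.79 K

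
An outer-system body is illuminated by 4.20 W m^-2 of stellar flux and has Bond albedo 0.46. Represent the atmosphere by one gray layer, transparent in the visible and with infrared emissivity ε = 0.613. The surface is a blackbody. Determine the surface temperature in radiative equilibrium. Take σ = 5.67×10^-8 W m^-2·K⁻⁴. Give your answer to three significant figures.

61.6 kelvin

At the top of the atmosphere, σT_e⁴ = S(1−α)/4 = 0.5670 W m^-2, giving T_e = 56.23 K.
The surface balance (absorbed SW + ε·downward IR = σT_s⁴) with T_a⁴ = T_s⁴/2 reduces to T_s = T_e·[2/(2−ε)]^¼ = 61.62 K.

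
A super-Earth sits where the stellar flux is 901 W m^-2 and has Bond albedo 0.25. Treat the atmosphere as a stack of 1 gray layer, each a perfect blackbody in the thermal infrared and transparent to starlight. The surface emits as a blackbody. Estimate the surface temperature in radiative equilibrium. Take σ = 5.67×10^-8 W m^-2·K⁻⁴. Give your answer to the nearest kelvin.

278 K

Top-of-atmosphere balance: σT_e⁴ = S(1−α)/4 = 168.9 W m^-2 → T_e = 233.6 K.
For an N-layer opaque stack, T_s⁴ = (N+1)T_e⁴, hence T_s = (2)^(1/4)×233.6 K = 277.8 K.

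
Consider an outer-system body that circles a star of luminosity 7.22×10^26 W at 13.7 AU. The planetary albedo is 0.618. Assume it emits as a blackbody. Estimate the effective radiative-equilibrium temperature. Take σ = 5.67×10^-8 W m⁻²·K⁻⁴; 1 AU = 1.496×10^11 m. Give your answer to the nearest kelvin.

69 K

d = 13.7 × 1.496×10^11 m = 2.050×10^12 m.
Flux at the orbit: S = L/(4πd²) = 7.22×10^26/(4π·(2.05×10^12)²) = 13.68 W m⁻².
Absorbed flux (global mean): S(1−α)/4 = 13.68·0.382/4 = 1.306 W m⁻².
In equilibrium σT⁴ equals this, so T = 69.28 K.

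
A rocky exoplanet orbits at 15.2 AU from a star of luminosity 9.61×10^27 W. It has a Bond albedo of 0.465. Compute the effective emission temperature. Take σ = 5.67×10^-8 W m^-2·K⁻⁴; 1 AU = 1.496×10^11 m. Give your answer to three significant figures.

Orbital distance: d = 15.2 AU = 2.274×10^12 m.
S = L/(4πd²) = 147.9 W m^-2.
Averaging over the sphere, the absorbed flux is S(1−α)/4 = 19.78 W m^-2.
In equilibrium σT⁴ equals this, so T = 136.7 K.

137 kelvin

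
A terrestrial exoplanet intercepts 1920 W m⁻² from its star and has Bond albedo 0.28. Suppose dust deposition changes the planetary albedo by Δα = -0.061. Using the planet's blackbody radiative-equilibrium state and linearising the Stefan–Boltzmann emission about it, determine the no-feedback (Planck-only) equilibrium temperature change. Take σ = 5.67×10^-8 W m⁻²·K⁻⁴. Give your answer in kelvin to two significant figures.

5.9 kelvin

Reference equilibrium: T_e = [S(1−α)/(4σ)]^(1/4) = 279.4 K.
TOA radiative forcing: ΔF = −S·Δα/4 = −1920·(-0.061)/4 = 29.28 W m⁻².
The Planck feedback parameter is 4σT_e³ = 4.948 W m⁻²/K.
ΔT₀ = ΔF/λ_P = 29.28/4.948 = 5.92 K.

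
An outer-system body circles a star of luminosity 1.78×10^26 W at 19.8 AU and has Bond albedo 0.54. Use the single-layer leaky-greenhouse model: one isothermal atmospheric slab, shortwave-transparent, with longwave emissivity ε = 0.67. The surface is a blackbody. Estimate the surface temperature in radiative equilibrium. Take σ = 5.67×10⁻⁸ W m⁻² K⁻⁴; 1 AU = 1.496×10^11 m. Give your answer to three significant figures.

47.1 kelvin

d = 19.8 × 1.496×10^11 m = 2.962×10^12 m.
Spreading L over a sphere of radius d: S = 1.78×10^26/(4π·2.96×10^12²) = 1.614 W m⁻².
The planet radiates to space at T_e = [S(1−α)/(4σ)]^(1/4) = 42.54 K.
For a single slab of emissivity ε, T_s⁴ = 2T_e⁴/(2−ε); thus T_s = 42.54·(1.504)^(1/4) = 47.11 K.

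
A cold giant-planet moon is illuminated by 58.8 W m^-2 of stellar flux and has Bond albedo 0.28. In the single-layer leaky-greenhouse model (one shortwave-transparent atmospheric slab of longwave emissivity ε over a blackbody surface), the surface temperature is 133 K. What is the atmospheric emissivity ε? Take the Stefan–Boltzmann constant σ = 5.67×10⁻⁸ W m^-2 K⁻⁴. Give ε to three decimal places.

First, T_e = [58.80·(1−0.28)/(4σ)]^(1/4) = 116.9 K.
Since (2−ε)/2 = (T_e/T_s)⁴ = 0.5966, ε = 0.8069.

0.807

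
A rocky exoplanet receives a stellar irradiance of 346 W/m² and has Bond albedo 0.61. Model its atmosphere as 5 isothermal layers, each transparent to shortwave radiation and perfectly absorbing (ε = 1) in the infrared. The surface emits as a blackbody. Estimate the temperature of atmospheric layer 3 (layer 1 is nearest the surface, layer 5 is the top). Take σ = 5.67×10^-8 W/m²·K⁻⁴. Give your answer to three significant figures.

206 K

Top-of-atmosphere balance: σT_e⁴ = S(1−α)/4 = 33.73 W/m² → T_e = 156.2 K.
The net upward flux σT_e⁴ is constant between every pair of levels, so T_k⁴ = (N+1−k)T_e⁴.
With k = 3: T_3 = (5+1−3)^¼·156.2 K = 205.5 K.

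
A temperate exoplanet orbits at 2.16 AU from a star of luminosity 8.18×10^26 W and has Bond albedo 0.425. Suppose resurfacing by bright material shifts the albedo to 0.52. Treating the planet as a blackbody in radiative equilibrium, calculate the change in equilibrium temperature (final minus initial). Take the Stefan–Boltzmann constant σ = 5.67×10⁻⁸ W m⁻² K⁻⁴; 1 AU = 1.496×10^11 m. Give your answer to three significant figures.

-8.80 kelvin

d = 2.16 × 1.496×10^11 m = 3.231×10^11 m.
Spreading L over a sphere of radius d: S = 8.18×10^26/(4π·3.23×10^11²) = 623.4 W m⁻².
Before: T₁ = [623.4·0.575/(4σ)]^(1/4) = 199.4 K.
With α = 0.52, T₂ = 190.6 K.
ΔT = T₂ − T₁ = -8.801 K.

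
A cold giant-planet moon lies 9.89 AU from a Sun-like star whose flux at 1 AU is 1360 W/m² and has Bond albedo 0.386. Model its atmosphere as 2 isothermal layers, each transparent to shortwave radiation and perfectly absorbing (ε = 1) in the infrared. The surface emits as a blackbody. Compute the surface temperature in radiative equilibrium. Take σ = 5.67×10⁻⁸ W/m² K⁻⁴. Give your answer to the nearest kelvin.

By the inverse-square law, S = 1360/9.89² = 13.90 W/m².
OLR = S(1−α)/4 = 2.134 W/m²; the top layer radiates at T_e = 78.33 K.
With N = 2 opaque layers, T_s = (N+1)^(1/4)·T_e = 3^(1/4)·78.33 = 103.1 K.

103 kelvin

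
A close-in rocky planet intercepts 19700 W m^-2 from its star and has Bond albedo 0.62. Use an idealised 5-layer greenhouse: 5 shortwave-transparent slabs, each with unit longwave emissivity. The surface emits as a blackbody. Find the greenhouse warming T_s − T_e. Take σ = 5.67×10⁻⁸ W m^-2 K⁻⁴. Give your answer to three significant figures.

The effective emission temperature is T_e = [S(1−α)/(4σ)]^¼ = 426.2 K.
T_s = (N+1)^(1/4)·T_e = 667.1 K.
So the greenhouse effect raises the surface by 667.1 − 426.2 = 240.9 K.

241 K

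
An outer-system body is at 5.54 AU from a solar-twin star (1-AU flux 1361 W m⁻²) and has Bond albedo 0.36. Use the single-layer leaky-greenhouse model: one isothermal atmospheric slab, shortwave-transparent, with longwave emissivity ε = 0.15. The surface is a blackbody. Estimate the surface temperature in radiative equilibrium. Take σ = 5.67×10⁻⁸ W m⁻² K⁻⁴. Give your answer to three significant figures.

By the inverse-square law, S = 1361/5.54² = 44.34 W m⁻².
Effective emission temperature (TOA balance): σT_e⁴ = S(1−α)/4 = 7.095 W m⁻² → T_e = 105.8 K.
The surface balance (absorbed SW + ε·downward IR = σT_s⁴) with T_a⁴ = T_s⁴/2 reduces to T_s = T_e·[2/(2−ε)]^¼ = 107.8 K.

108 kelvin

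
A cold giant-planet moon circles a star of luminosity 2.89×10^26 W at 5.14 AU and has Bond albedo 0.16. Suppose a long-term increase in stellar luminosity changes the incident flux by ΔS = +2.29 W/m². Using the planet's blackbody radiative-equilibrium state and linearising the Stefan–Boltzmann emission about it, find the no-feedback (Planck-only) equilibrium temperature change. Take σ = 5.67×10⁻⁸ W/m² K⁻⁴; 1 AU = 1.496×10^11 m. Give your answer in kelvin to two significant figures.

d = 5.14 × 1.496×10^11 m = 7.689×10^11 m.
S = L/(4πd²) = 38.90 W/m².
Reference equilibrium: T_e = [S(1−α)/(4σ)]^(1/4) = 109.6 K.
TOA radiative forcing: ΔF = (1−α)ΔS/4 = 0.84·(+2.29)/4 = 0.4809 W/m².
Planck response: λ_P = 4σT_e³ = 4·5.67×10⁻⁸·(109.6)³ = 0.2982 W/m²/K.
ΔT₀ = ΔF/λ_P = 0.4809/0.2982 = 1.61 K.

1.6 K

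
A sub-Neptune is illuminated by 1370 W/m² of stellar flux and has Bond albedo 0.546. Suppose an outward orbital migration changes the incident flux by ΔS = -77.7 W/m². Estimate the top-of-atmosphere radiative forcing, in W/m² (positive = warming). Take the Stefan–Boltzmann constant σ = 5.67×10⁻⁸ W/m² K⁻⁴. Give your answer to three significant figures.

TOA radiative forcing: ΔF = (1−α)ΔS/4 = 0.454·(-77.7)/4 = -8.819 W/m².

-8.82 W/m²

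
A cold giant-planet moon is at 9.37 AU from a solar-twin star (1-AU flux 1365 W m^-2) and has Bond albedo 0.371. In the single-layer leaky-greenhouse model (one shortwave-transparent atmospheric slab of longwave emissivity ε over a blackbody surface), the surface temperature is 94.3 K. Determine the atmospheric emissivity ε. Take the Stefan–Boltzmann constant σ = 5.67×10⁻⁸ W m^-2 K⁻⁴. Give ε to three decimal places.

0.909

By the inverse-square law, S = 1365/9.37² = 15.55 W m^-2.
Effective temperature: T_e = [S(1−α)/(4σ)]^(1/4) = 81.03 K.
Inverting T_s⁴ = 2T_e⁴/(2−ε): (T_e/T_s)⁴ = 0.5453, so ε = 2(1 − 0.5453) = 0.9095.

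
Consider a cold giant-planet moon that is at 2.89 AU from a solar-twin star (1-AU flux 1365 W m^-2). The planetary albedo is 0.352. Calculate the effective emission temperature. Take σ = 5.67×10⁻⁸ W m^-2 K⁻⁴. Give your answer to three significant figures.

147 K

Flux at the orbit: S = 1365/(2.89)² = 163.4 W m^-2.
Absorbed flux (global mean): S(1−α)/4 = 163.4·0.648/4 = 26.48 W m^-2.
Balancing against σT⁴: T = (26.48/5.67×10⁻⁸)^(1/4) = 147.0 K.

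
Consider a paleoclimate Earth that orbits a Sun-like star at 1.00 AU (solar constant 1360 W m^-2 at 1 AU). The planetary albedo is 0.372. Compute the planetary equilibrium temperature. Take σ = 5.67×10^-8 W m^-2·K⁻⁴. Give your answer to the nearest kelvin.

Irradiance scales as 1/d², so S = 1360 W m^-2 × (1/1.00)² = 1360 W m^-2.
The planet absorbs (1−α)S over its disc πR² and re-emits over 4πR², so the mean absorbed flux is (1−0.372)·1360/4 = 213.5 W m^-2.
Balancing against σT⁴: T = (213.5/5.67×10⁻⁸)^(1/4) = 247.7 K.

248 K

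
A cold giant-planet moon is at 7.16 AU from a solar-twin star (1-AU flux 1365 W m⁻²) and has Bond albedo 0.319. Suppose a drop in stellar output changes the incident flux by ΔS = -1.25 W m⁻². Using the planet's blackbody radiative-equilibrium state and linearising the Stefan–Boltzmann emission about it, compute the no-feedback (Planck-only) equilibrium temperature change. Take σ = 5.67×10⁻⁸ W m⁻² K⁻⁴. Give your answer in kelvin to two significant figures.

-1.1 kelvin

Flux at the orbit: S = 1365/(7.16)² = 26.63 W m⁻².
The baseline emission temperature is T_e = 94.56 K.
Only a fraction (1−α) is absorbed and it's spread over 4πR², so ΔF = (1−α)ΔS/4 = -0.2128 W m⁻².
Linearising σT⁴ gives d(σT⁴)/dT = 4σT_e³ = 0.1918 W m⁻² per K.
ΔT₀ = ΔF/λ_P = -0.2128/0.1918 = -1.11 K.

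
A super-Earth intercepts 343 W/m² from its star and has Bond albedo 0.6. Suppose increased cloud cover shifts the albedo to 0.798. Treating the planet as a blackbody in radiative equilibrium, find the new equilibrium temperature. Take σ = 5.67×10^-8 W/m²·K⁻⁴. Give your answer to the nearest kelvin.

T₂ = [S(1−α₂)/(4σ)]^(1/4) = [343.0·0.202/(4σ)]^(1/4) = 132.2 K.

132 K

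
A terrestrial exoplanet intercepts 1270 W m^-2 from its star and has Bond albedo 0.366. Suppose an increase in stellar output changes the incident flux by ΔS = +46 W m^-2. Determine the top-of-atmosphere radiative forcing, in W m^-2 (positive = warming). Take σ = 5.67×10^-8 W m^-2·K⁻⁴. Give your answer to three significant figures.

ΔF = Δ[S(1−α)]/4 = (1−0.366)·+46/4 = 7.291 W m^-2.

7.29 W m^-2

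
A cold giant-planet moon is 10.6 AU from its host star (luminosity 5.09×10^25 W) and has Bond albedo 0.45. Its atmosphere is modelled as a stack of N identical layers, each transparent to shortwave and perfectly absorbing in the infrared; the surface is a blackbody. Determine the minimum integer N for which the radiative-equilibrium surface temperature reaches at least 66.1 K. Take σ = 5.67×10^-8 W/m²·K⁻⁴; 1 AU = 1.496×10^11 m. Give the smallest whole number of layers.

4

Orbital distance: d = 10.6 AU = 1.586×10^12 m.
Flux at the orbit: S = L/(4πd²) = 5.09×10^25/(4π·(1.59×10^12)²) = 1.611 W/m².
The effective emission temperature is T_e = [S(1−α)/(4σ)]^¼ = 44.46 K.
Need (N+1)T_e⁴ ≥ T_s⁴, i.e. N+1 ≥ (66.1/44.46)⁴ = 4.887.
So N ≥ 3.887; the smallest integer is N = 4.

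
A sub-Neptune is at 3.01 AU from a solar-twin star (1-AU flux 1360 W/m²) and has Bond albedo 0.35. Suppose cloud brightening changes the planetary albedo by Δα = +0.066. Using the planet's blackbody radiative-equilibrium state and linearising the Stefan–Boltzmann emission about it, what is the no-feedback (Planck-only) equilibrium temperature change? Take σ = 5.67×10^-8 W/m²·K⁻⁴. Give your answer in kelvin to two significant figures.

Flux at the orbit: S = 1360/(3.01)² = 150.1 W/m².
Reference equilibrium: T_e = [S(1−α)/(4σ)]^(1/4) = 144.0 K.
The change in absorbed flux is Δ[S(1−α)/4] = −SΔα/4 = -2.477 W/m².
Planck response: λ_P = 4σT_e³ = 4·5.67×10⁻⁸·(144.0)³ = 0.6775 W/m²/K.
Hence the no-feedback warming is ΔF/(4σT_e³) = -3.66 K.

-3.7 K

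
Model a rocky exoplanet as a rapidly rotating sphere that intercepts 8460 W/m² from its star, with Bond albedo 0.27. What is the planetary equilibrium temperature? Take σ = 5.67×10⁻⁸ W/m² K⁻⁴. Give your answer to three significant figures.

406 K

Averaging over the sphere, the absorbed flux is S(1−α)/4 = 1544 W/m².
In equilibrium σT⁴ equals this, so T = 406.2 K.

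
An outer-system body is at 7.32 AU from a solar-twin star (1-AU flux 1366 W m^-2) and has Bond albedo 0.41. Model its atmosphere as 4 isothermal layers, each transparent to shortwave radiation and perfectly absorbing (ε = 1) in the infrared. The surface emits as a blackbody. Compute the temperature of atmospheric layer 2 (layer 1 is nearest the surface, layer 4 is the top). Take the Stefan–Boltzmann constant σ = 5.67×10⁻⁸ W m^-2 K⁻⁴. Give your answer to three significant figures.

By the inverse-square law, S = 1366/7.32² = 25.49 W m^-2.
OLR = S(1−α)/4 = 3.760 W m^-2; the top layer radiates at T_e = 90.24 K.
The net upward flux σT_e⁴ is constant between every pair of levels, so T_k⁴ = (N+1−k)T_e⁴.
With k = 2: T_2 = (4+1−2)^¼·90.24 K = 118.8 K.

119 kelvin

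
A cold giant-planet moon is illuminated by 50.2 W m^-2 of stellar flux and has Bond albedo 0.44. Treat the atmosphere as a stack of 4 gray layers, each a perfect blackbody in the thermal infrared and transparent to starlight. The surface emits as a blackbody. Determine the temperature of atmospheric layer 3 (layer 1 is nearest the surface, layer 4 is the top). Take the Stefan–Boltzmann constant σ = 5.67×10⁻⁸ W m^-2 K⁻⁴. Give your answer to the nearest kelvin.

The effective emission temperature is T_e = [S(1−α)/(4σ)]^¼ = 105.5 K.
In the N-layer model, layer k (counted from the surface) has T_k = (N+1−k)^(1/4)·T_e.
T_3 = (2)^(1/4)·105.5 = 125.5 K.

125 kelvin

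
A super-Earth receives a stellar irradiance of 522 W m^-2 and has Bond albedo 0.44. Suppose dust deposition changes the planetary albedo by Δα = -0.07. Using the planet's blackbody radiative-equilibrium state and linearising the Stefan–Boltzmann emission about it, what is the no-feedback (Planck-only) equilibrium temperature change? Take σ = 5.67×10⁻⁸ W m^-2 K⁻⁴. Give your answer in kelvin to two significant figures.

5.9 kelvin

Reference equilibrium: T_e = [S(1−α)/(4σ)]^(1/4) = 189.5 K.
The change in absorbed flux is Δ[S(1−α)/4] = −SΔα/4 = 9.135 W m^-2.
Planck response: λ_P = 4σT_e³ = 4·5.67×10⁻⁸·(189.5)³ = 1.543 W m^-2/K.
So ΔT₀ = 9.135/1.543 = 5.92 K.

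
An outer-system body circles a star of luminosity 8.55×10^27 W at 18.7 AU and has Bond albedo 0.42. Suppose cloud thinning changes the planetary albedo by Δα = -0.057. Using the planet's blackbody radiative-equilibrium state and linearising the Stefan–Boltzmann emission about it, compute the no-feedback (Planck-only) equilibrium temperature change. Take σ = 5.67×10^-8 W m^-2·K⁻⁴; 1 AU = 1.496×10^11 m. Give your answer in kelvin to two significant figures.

Orbital distance: d = 18.7 AU = 2.798×10^12 m.
Spreading L over a sphere of radius d: S = 8.55×10^27/(4π·2.80×10^12²) = 86.94 W m^-2.
The baseline emission temperature is T_e = 122.1 K.
TOA radiative forcing: ΔF = −S·Δα/4 = −86.94·(-0.057)/4 = 1.239 W m^-2.
The Planck feedback parameter is 4σT_e³ = 0.4129 W m^-2/K.
So ΔT₀ = 1.239/0.4129 = 3.00 K.

3.0 kelvin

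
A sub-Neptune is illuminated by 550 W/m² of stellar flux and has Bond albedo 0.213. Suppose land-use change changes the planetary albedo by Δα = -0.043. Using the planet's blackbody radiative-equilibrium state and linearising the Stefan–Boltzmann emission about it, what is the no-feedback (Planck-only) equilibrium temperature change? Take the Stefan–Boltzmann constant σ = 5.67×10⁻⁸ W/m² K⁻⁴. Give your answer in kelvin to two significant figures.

Unperturbed T_e = [550.0·(1−0.213)/(4σ)]^¼ = 209.0 K.
TOA radiative forcing: ΔF = −S·Δα/4 = −550.0·(-0.043)/4 = 5.912 W/m².
Planck response: λ_P = 4σT_e³ = 4·5.67×10⁻⁸·(209.0)³ = 2.071 W/m²/K.
So ΔT₀ = 5.912/2.071 = 2.86 K.

2.9 K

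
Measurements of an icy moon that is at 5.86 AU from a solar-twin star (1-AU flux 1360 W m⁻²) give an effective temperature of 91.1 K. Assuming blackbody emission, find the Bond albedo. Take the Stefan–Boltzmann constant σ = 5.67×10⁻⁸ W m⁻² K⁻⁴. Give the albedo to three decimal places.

Flux at the orbit: S = 1360/(5.86)² = 39.60 W m⁻².
Energy balance: S(1−α)/4 = σT⁴, so 1−α = 4σT⁴/S.
σT⁴ = 3.905 W m⁻², so 4σT⁴ = 15.62 W m⁻².
1−α = 15.62/39.60 = 0.3944, so α = 0.6056.

0.606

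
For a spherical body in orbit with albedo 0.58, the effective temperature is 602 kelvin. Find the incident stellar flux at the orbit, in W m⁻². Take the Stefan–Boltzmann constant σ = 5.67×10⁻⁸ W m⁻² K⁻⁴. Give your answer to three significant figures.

From S(1−α)/4 = σT⁴: S = 4σT⁴/(1−α).
σT⁴ = 5.67×10⁻⁸·(602)⁴ = 7447 W m⁻².
S = 4·7447/0.42 = 70920 W m⁻².

70900 W m⁻²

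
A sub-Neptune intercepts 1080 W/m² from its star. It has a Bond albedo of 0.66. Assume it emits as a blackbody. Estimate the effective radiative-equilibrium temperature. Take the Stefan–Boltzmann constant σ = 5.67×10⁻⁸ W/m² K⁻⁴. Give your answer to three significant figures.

Absorbed flux (global mean): S(1−α)/4 = 1080·0.34/4 = 91.80 W/m².
In equilibrium σT⁴ equals this, so T = 200.6 K.

201 kelvin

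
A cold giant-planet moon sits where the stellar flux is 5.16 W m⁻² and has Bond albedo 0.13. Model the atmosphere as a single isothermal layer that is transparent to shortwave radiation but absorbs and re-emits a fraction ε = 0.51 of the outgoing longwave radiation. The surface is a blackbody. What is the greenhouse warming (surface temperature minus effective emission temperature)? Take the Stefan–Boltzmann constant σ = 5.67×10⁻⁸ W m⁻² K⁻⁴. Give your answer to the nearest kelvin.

At the top of the atmosphere, σT_e⁴ = S(1−α)/4 = 1.122 W m⁻², giving T_e = 66.70 K.
For a single slab of emissivity ε, T_s⁴ = 2T_e⁴/(2−ε); thus T_s = 66.70·(1.342)^(1/4) = 71.79 K.
T_s − T_e = 71.79 − 66.70 = 5.094 K.

5 kelvin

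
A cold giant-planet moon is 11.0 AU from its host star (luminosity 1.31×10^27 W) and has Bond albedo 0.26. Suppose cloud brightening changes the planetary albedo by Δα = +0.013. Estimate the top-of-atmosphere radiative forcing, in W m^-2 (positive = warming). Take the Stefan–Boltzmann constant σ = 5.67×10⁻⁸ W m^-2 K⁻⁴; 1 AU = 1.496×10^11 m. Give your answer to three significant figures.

-0.125 W m^-2

Orbital distance: d = 11.0 AU = 1.646×10^12 m.
Flux at the orbit: S = L/(4πd²) = 1.31×10^27/(4π·(1.65×10^12)²) = 38.50 W m^-2.
ΔF = −(S/4)Δα = −(38.50/4)×(+0.013) = -0.1251 W m^-2.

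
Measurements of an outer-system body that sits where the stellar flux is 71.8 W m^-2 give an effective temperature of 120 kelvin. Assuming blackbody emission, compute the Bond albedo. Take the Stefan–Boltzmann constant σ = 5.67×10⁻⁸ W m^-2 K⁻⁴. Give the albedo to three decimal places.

From σT⁴ = S(1−α)/4 we invert for α: 1−α = 4σT⁴/S.
σT⁴ = 11.76 W m^-2, so 4σT⁴ = 47.03 W m^-2.
Hence α = 1 − 47.03/71.80 = 0.3450.

0.345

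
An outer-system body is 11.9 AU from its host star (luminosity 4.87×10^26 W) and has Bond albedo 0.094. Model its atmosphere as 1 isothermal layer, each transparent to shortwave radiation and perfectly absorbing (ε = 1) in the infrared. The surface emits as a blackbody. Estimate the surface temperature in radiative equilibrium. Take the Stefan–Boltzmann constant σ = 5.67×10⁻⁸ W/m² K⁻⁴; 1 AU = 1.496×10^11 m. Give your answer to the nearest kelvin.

d = 11.9 × 1.496×10^11 m = 1.780×10^12 m.
Spreading L over a sphere of radius d: S = 4.87×10^26/(4π·1.78×10^12²) = 12.23 W/m².
The effective emission temperature is T_e = [S(1−α)/(4σ)]^¼ = 83.60 K.
With N = 1 opaque layers, T_s = (N+1)^(1/4)·T_e = 2^(1/4)·83.60 = 99.42 K.

99 K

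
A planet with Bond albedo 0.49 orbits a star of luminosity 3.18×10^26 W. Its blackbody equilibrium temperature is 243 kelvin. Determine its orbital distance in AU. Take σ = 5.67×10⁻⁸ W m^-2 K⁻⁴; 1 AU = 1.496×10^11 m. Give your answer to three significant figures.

The flux needed for this T is 4σT⁴/(1−0.49) = 1551 W m^-2.
From L = 4πd²S, d = √(3.18×10^26/(4π·1551)) = 1.277×10^11 m = 0.8539 AU.

0.854 AU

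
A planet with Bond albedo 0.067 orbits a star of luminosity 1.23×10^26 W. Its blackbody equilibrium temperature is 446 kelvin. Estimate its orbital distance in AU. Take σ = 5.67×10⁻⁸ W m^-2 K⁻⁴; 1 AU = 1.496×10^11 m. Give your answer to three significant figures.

0.213 AU

Energy balance gives S = 4σT⁴/(1−α) = 9618 W m^-2.
S = L/(4πd²) → d = √(L/4πS) = √(1.23×10^26/(4π·9618)) = 3.190×10^10 m = 0.2132 AU.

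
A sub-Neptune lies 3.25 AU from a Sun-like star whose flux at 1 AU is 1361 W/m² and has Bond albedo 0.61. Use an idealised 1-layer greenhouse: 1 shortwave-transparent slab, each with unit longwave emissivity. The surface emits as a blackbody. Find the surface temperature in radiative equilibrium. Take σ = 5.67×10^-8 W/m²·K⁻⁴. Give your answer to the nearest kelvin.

By the inverse-square law, S = 1361/3.25² = 128.9 W/m².
The effective emission temperature is T_e = [S(1−α)/(4σ)]^¼ = 122.0 K.
Layer-by-layer balance gives σT_s⁴ = (N+1)σT_e⁴, so T_s = 2^¼·122.0 = 145.1 K.

145 K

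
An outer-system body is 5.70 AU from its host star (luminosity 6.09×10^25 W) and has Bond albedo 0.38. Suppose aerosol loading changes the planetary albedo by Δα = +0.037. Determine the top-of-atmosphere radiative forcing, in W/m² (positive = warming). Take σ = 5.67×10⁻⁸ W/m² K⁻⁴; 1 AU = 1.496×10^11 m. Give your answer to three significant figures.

d = 5.70 × 1.496×10^11 m = 8.527×10^11 m.
S = L/(4πd²) = 6.665 W/m².
The change in absorbed flux is Δ[S(1−α)/4] = −SΔα/4 = -0.06165 W/m².

-0.0617 W/m²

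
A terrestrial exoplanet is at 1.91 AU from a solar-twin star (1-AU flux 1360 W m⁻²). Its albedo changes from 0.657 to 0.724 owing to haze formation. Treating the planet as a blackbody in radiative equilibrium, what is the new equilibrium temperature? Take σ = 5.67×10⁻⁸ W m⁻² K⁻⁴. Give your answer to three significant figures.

By the inverse-square law, S = 1360/1.91² = 372.8 W m⁻².
T₂ = [S(1−α₂)/(4σ)]^(1/4) = [372.8·0.276/(4σ)]^(1/4) = 145.9 K.

146 K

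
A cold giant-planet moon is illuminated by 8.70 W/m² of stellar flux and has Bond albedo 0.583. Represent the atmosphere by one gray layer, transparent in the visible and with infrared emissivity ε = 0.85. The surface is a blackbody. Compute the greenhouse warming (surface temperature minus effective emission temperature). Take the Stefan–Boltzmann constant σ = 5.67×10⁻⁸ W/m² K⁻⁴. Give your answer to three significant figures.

9.38 kelvin

At the top of the atmosphere, σT_e⁴ = S(1−α)/4 = 0.9070 W/m², giving T_e = 63.24 K.
For a single slab of emissivity ε, T_s⁴ = 2T_e⁴/(2−ε); thus T_s = 63.24·(1.739)^(1/4) = 72.62 K.
T_s − T_e = 72.62 − 63.24 = 9.383 K.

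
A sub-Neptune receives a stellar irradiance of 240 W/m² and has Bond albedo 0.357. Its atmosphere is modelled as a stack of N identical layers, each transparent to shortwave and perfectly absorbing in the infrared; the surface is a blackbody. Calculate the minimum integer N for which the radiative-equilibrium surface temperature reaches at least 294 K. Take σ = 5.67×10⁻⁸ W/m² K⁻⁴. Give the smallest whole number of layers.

The effective emission temperature is T_e = [S(1−α)/(4σ)]^¼ = 161.5 K.
Need (N+1)T_e⁴ ≥ T_s⁴, i.e. N+1 ≥ (294/161.5)⁴ = 10.980.
The minimum whole number is N = 10.

10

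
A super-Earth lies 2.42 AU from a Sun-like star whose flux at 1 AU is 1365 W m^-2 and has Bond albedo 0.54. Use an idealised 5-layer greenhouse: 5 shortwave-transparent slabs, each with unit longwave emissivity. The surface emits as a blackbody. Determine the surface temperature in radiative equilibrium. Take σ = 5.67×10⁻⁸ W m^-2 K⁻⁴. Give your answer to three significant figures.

231 K

Irradiance scales as 1/d², so S = 1365 W m^-2 × (1/2.42)² = 233.1 W m^-2.
The effective emission temperature is T_e = [S(1−α)/(4σ)]^¼ = 147.5 K.
Layer-by-layer balance gives σT_s⁴ = (N+1)σT_e⁴, so T_s = 6^¼·147.5 = 230.8 K.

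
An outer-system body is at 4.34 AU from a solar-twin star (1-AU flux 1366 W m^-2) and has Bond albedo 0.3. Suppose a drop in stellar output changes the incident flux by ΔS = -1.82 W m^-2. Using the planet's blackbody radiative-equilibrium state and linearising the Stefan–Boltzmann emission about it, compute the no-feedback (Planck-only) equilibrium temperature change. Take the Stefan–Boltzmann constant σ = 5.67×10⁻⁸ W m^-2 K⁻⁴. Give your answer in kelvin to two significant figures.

By the inverse-square law, S = 1366/4.34² = 72.52 W m^-2.
Unperturbed T_e = [72.52·(1−0.3)/(4σ)]^¼ = 122.3 K.
TOA radiative forcing: ΔF = (1−α)ΔS/4 = 0.7·(-1.82)/4 = -0.3185 W m^-2.
Linearising σT⁴ gives d(σT⁴)/dT = 4σT_e³ = 0.4150 W m^-2 per K.
ΔT₀ = ΔF/λ_P = -0.3185/0.4150 = -0.767 K.

-0.77 K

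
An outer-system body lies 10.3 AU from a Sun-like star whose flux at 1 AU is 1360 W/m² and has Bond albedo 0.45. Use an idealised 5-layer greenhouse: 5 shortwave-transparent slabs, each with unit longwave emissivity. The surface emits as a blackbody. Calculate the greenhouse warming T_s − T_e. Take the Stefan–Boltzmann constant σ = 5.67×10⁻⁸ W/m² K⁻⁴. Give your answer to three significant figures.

42.2 kelvin

Flux at the orbit: S = 1360/(10.3)² = 12.82 W/m².
OLR = S(1−α)/4 = 1.763 W/m²; the top layer radiates at T_e = 74.67 K.
T_s = (N+1)^(1/4)·T_e = 116.9 K.
Warming: T_s − T_e = 42.19 K.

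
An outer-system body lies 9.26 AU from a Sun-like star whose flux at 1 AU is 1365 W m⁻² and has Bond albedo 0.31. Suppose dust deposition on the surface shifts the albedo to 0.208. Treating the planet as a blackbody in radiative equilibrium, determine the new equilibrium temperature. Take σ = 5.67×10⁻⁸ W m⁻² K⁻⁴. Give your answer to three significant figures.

By the inverse-square law, S = 1365/9.26² = 15.92 W m⁻².
T₂ = [S(1−α₂)/(4σ)]^(1/4) = [15.92·0.792/(4σ)]^(1/4) = 86.35 K.

86.3 K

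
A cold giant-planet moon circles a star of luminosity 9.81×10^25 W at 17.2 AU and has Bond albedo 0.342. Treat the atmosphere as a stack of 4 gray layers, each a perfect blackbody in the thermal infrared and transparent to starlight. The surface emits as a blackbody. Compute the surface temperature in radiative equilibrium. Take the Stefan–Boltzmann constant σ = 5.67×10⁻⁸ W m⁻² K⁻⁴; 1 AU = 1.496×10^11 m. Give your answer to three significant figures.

64.3 kelvin

d = 17.2 × 1.496×10^11 m = 2.573×10^12 m.
Flux at the orbit: S = L/(4πd²) = 9.81×10^25/(4π·(2.57×10^12)²) = 1.179 W m⁻².
The effective emission temperature is T_e = [S(1−α)/(4σ)]^¼ = 43.01 K.
For an N-layer opaque stack, T_s⁴ = (N+1)T_e⁴, hence T_s = (5)^(1/4)×43.01 K = 64.31 K.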